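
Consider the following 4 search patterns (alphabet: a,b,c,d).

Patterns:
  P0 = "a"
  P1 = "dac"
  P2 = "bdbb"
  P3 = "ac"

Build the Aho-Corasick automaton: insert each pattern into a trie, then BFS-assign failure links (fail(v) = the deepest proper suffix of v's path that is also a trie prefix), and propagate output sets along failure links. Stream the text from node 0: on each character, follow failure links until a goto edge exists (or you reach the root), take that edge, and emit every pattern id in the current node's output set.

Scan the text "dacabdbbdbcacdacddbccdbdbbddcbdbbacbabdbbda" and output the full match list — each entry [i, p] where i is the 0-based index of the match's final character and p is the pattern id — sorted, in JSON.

Construct AC machine:
Trie (insert patterns):
  0='ε' goto a→1 b→5 d→2
  1='a' goto c→9  [P0 ends]
  2='d' goto a→3
  3='da' goto c→4
  4='dac' goto ·  [P1 ends]
  5='b' goto d→6
  6='bd' goto b→7
  7='bdb' goto b→8
  8='bdbb' goto ·  [P2 ends]
  9='ac' goto ·  [P3 ends]

Failure links (BFS by depth):
  n1('a'): parent n0 fail=0; on 'a' 0 → fail=0;  out {0}∪∅={0}
  n2('d'): parent n0 fail=0; on 'd' 0 → fail=0;  out ∅∪∅=∅
  n5('b'): parent n0 fail=0; on 'b' 0 → fail=0;  out ∅∪∅=∅
  n3('da'): parent n2 fail=0; on 'a' 0 → fail=1;  out ∅∪{0}={0}
  n6('bd'): parent n5 fail=0; on 'd' 0 → fail=2;  out ∅∪∅=∅
  n9('ac'): parent n1 fail=0; on 'c' 0 → fail=0;  out {3}∪∅={3}
  n4('dac'): parent n3 fail=1; on 'c' 1 → fail=9;  out {1}∪{3}={1,3}
  n7('bdb'): parent n6 fail=2; on 'b' 2→0 → fail=5;  out ∅∪∅=∅
  n8('bdbb'): parent n7 fail=5; on 'b' 5→0 → fail=5;  out {2}∪∅={2}

Scan:
pos 0 'd': at 2
pos 1 'a': at 3  emit P0@[1:1]
pos 2 'c': at 4  emit P1@[0:2],P3@[1:2]
pos 3 'a': at 1 (via fail)  emit P0@[3:3]
pos 4 'b': at 5 (via fail)
pos 5 'd': at 6
pos 6 'b': at 7
pos 7 'b': at 8  emit P2@[4:7]
pos 8 'd': at 6 (via fail)
pos 9 'b': at 7
pos 10 'c': at 0 (via fail)
pos 11 'a': at 1  emit P0@[11:11]
pos 12 'c': at 9  emit P3@[11:12]
pos 13 'd': at 2 (via fail)
pos 14 'a': at 3  emit P0@[14:14]
pos 15 'c': at 4  emit P1@[13:15],P3@[14:15]
pos 16 'd': at 2 (via fail)
pos 17 'd': at 2 (via fail)
pos 18 'b': at 5 (via fail)
pos 19 'c': at 0 (via fail)
pos 20 'c': at 0
pos 21 'd': at 2
pos 22 'b': at 5 (via fail)
pos 23 'd': at 6
pos 24 'b': at 7
pos 25 'b': at 8  emit P2@[22:25]
pos 26 'd': at 6 (via fail)
pos 27 'd': at 2 (via fail)
pos 28 'c': at 0 (via fail)
pos 29 'b': at 5
pos 30 'd': at 6
pos 31 'b': at 7
pos 32 'b': at 8  emit P2@[29:32]
pos 33 'a': at 1 (via fail)  emit P0@[33:33]
pos 34 'c': at 9  emit P3@[33:34]
pos 35 'b': at 5 (via fail)
pos 36 'a': at 1 (via fail)  emit P0@[36:36]
pos 37 'b': at 5 (via fail)
pos 38 'd': at 6
pos 39 'b': at 7
pos 40 'b': at 8  emit P2@[37:40]
pos 41 'd': at 6 (via fail)
pos 42 'a': at 3 (via fail)  emit P0@[42:42]

Matches: [[1,0],[2,1],[2,3],[3,0],[7,2],[11,0],[12,3],[14,0],[15,1],[15,3],[25,2],[32,2],[33,0],[34,3],[36,0],[40,2],[42,0]]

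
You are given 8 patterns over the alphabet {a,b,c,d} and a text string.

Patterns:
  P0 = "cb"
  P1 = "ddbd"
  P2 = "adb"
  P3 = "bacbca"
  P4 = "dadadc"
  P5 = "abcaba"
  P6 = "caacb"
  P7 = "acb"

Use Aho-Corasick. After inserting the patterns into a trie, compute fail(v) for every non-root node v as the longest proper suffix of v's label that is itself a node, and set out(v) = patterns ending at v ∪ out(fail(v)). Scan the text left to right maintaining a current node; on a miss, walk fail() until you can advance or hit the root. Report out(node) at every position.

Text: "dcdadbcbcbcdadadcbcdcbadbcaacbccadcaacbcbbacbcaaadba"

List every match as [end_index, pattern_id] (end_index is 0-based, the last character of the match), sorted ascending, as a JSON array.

Build:
Trie nodes:
  0='ε' goto a→7 b→10 c→1 d→3
  1='c' goto a→26 b→2
  2='cb' goto ·  ←P0
  3='d' goto a→16 d→4
  4='dd' goto b→5
  5='ddb' goto d→6
  6='ddbd' goto ·  ←P1
  7='a' goto b→21 c→30 d→8
  8='ad' goto b→9
  9='adb' goto ·  ←P2
  10='b' goto a→11
  11='ba' goto c→12
  12='bac' goto b→13
  13='bacb' goto c→14
  14='bacbc' goto a→15
  15='bacbca' goto ·  ←P3
  16='da' goto d→17
  17='dad' goto a→18
  18='dada' goto d→19
  19='dadad' goto c→20
  20='dadadc' goto ·  ←P4
  21='ab' goto c→22
  22='abc' goto a→23
  23='abca' goto b→24
  24='abcab' goto a→25
  25='abcaba' goto ·  ←P5
  26='ca' goto a→27
  27='caa' goto c→28
  28='caac' goto b→29
  29='caacb' goto ·  ←P6
  30='ac' goto b→31
  31='acb' goto ·  ←P7

BFS fail/out derivation:
  fail(1) 'c': from fail(0)=0 chase 'c': 0 ⇒ 0;  out=∅∪out(0)=∅
  fail(3) 'd': from fail(0)=0 chase 'd': 0 ⇒ 0;  out=∅∪out(0)=∅
  fail(7) 'a': from fail(0)=0 chase 'a': 0 ⇒ 0;  out=∅∪out(0)=∅
  fail(10) 'b': from fail(0)=0 chase 'b': 0 ⇒ 0;  out=∅∪out(0)=∅
  fail(2) 'cb': from fail(1)=0 chase 'b': 0 ⇒ 10;  out={0}∪out(10)={0}
  fail(4) 'dd': from fail(3)=0 chase 'd': 0 ⇒ 3;  out=∅∪out(3)=∅
  fail(8) 'ad': from fail(7)=0 chase 'd': 0 ⇒ 3;  out=∅∪out(3)=∅
  fail(11) 'ba': from fail(10)=0 chase 'a': 0 ⇒ 7;  out=∅∪out(7)=∅
  fail(16) 'da': from fail(3)=0 chase 'a': 0 ⇒ 7;  out=∅∪out(7)=∅
  fail(21) 'ab': from fail(7)=0 chase 'b': 0 ⇒ 10;  out=∅∪out(10)=∅
  fail(26) 'ca': from fail(1)=0 chase 'a': 0 ⇒ 7;  out=∅∪out(7)=∅
  fail(30) 'ac': from fail(7)=0 chase 'c': 0 ⇒ 1;  out=∅∪out(1)=∅
  fail(5) 'ddb': from fail(4)=3 chase 'b': 3→0 ⇒ 10;  out=∅∪out(10)=∅
  fail(9) 'adb': from fail(8)=3 chase 'b': 3→0 ⇒ 10;  out={2}∪out(10)={2}
  fail(12) 'bac': from fail(11)=7 chase 'c': 7 ⇒ 30;  out=∅∪out(30)=∅
  fail(17) 'dad': from fail(16)=7 chase 'd': 7 ⇒ 8;  out=∅∪out(8)=∅
  fail(22) 'abc': from fail(21)=10 chase 'c': 10→0 ⇒ 1;  out=∅∪out(1)=∅
  fail(27) 'caa': from fail(26)=7 chase 'a': 7→0 ⇒ 7;  out=∅∪out(7)=∅
  fail(31) 'acb': from fail(30)=1 chase 'b': 1 ⇒ 2;  out={7}∪out(2)={0,7}
  fail(6) 'ddbd': from fail(5)=10 chase 'd': 10→0 ⇒ 3;  out={1}∪out(3)={1}
  fail(13) 'bacb': from fail(12)=30 chase 'b': 30 ⇒ 31;  out=∅∪out(31)={0,7}
  fail(18) 'dada': from fail(17)=8 chase 'a': 8→3 ⇒ 16;  out=∅∪out(16)=∅
  fail(23) 'abca': from fail(22)=1 chase 'a': 1 ⇒ 26;  out=∅∪out(26)=∅
  fail(28) 'caac': from fail(27)=7 chase 'c': 7 ⇒ 30;  out=∅∪out(30)=∅
  fail(14) 'bacbc': from fail(13)=31 chase 'c': 31→2→10→0 ⇒ 1;  out=∅∪out(1)=∅
  fail(19) 'dadad': from fail(18)=16 chase 'd': 16 ⇒ 17;  out=∅∪out(17)=∅
  fail(24) 'abcab': from fail(23)=26 chase 'b': 26→7 ⇒ 21;  out=∅∪out(21)=∅
  fail(29) 'caacb': from fail(28)=30 chase 'b': 30 ⇒ 31;  out={6}∪out(31)={0,6,7}
  fail(15) 'bacbca': from fail(14)=1 chase 'a': 1 ⇒ 26;  out={3}∪out(26)={3}
  fail(20) 'dadadc': from fail(19)=17 chase 'c': 17→8→3→0 ⇒ 1;  out={4}∪out(1)={4}
  fail(25) 'abcaba': from fail(24)=21 chase 'a': 21→10 ⇒ 11;  out={5}∪out(11)={5}

Text stream:
[0] read 'd'  n0⇒n3
[1] read 'c'  n3⇒n1 (via fail)
[2] read 'd'  n1⇒n3 (via fail)
[3] read 'a'  n3⇒n16
[4] read 'd'  n16⇒n17
[5] read 'b'  n17⇒n9 (via fail)  → match P2@[3:5]
[6] read 'c'  n9⇒n1 (via fail)
[7] read 'b'  n1⇒n2  → match P0@[6:7]
[8] read 'c'  n2⇒n1 (via fail)
[9] read 'b'  n1⇒n2  → match P0@[8:9]
[10] read 'c'  n2⇒n1 (via fail)
[11] read 'd'  n1⇒n3 (via fail)
[12] read 'a'  n3⇒n16
[13] read 'd'  n16⇒n17
[14] read 'a'  n17⇒n18
[15] read 'd'  n18⇒n19
[16] read 'c'  n19⇒n20  → match P4@[11:16]
[17] read 'b'  n20⇒n2 (via fail)  → match P0@[16:17]
[18] read 'c'  n2⇒n1 (via fail)
[19] read 'd'  n1⇒n3 (via fail)
[20] read 'c'  n3⇒n1 (via fail)
[21] read 'b'  n1⇒n2  → match P0@[20:21]
[22] read 'a'  n2⇒n11 (via fail)
[23] read 'd'  n11⇒n8 (via fail)
[24] read 'b'  n8⇒n9  → match P2@[22:24]
[25] read 'c'  n9⇒n1 (via fail)
[26] read 'a'  n1⇒n26
[27] read 'a'  n26⇒n27
[28] read 'c'  n27⇒n28
[29] read 'b'  n28⇒n29  → match P0@[28:29],P6@[25:29],P7@[27:29]
[30] read 'c'  n29⇒n1 (via fail)
[31] read 'c'  n1⇒n1 (via fail)
[32] read 'a'  n1⇒n26
[33] read 'd'  n26⇒n8 (via fail)
[34] read 'c'  n8⇒n1 (via fail)
[35] read 'a'  n1⇒n26
[36] read 'a'  n26⇒n27
[37] read 'c'  n27⇒n28
[38] read 'b'  n28⇒n29  → match P0@[37:38],P6@[34:38],P7@[36:38]
[39] read 'c'  n29⇒n1 (via fail)
[40] read 'b'  n1⇒n2  → match P0@[39:40]
[41] read 'b'  n2⇒n10 (via fail)
[42] read 'a'  n10⇒n11
[43] read 'c'  n11⇒n12
[44] read 'b'  n12⇒n13  → match P0@[43:44],P7@[42:44]
[45] read 'c'  n13⇒n14
[46] read 'a'  n14⇒n15  → match P3@[41:46]
[47] read 'a'  n15⇒n27 (via fail)
[48] read 'a'  n27⇒n7 (via fail)
[49] read 'd'  n7⇒n8
[50] read 'b'  n8⇒n9  → match P2@[48:50]
[51] read 'a'  n9⇒n11 (via fail)

Result: [[5,2],[7,0],[9,0],[16,4],[17,0],[21,0],[24,2],[29,0],[29,6],[29,7],[38,0],[38,6],[38,7],[40,0],[44,0],[44,7],[46,3],[50,2]]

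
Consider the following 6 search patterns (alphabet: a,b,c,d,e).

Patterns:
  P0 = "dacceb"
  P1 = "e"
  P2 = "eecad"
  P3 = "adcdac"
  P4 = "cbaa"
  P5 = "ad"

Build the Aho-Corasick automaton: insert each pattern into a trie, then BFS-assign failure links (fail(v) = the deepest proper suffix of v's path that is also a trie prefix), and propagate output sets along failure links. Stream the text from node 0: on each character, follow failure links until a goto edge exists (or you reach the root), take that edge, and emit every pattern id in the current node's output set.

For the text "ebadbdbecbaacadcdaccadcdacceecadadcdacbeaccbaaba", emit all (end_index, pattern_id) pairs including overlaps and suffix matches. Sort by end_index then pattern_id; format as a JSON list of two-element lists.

Construct AC machine:
Trie nodes:
  0='ε' goto a→12 c→18 d→1 e→7
  1='d' goto a→2
  2='da' goto c→3
  3='dac' goto c→4
  4='dacc' goto e→5
  5='dacce' goto b→6
  6='dacceb' goto ·  ←P0
  7='e' goto e→8  ←P1
  8='ee' goto c→9
  9='eec' goto a→10
  10='eeca' goto d→11
  11='eecad' goto ·  ←P2
  12='a' goto d→13
  13='ad' goto c→14  ←P5
  14='adc' goto d→15
  15='adcd' goto a→16
  16='adcda' goto c→17
  17='adcdac' goto ·  ←P3
  18='c' goto b→19
  19='cb' goto a→20
  20='cba' goto a→21
  21='cbaa' goto ·  ←P4

BFS fail/out derivation:
  fail(1) 'd': from fail(0)=0 chase 'd': 0 ⇒ 0;  out=∅∪out(0)=∅
  fail(7) 'e': from fail(0)=0 chase 'e': 0 ⇒ 0;  out={1}∪out(0)={1}
  fail(12) 'a': from fail(0)=0 chase 'a': 0 ⇒ 0;  out=∅∪out(0)=∅
  fail(18) 'c': from fail(0)=0 chase 'c': 0 ⇒ 0;  out=∅∪out(0)=∅
  fail(2) 'da': from fail(1)=0 chase 'a': 0 ⇒ 12;  out=∅∪out(12)=∅
  fail(8) 'ee': from fail(7)=0 chase 'e': 0 ⇒ 7;  out=∅∪out(7)={1}
  fail(13) 'ad': from fail(12)=0 chase 'd': 0 ⇒ 1;  out={5}∪out(1)={5}
  fail(19) 'cb': from fail(18)=0 chase 'b': 0 ⇒ 0;  out=∅∪out(0)=∅
  fail(3) 'dac': from fail(2)=12 chase 'c': 12→0 ⇒ 18;  out=∅∪out(18)=∅
  fail(9) 'eec': from fail(8)=7 chase 'c': 7→0 ⇒ 18;  out=∅∪out(18)=∅
  fail(14) 'adc': from fail(13)=1 chase 'c': 1→0 ⇒ 18;  out=∅∪out(18)=∅
  fail(20) 'cba': from fail(19)=0 chase 'a': 0 ⇒ 12;  out=∅∪out(12)=∅
  fail(4) 'dacc': from fail(3)=18 chase 'c': 18→0 ⇒ 18;  out=∅∪out(18)=∅
  fail(10) 'eeca': from fail(9)=18 chase 'a': 18→0 ⇒ 12;  out=∅∪out(12)=∅
  fail(15) 'adcd': from fail(14)=18 chase 'd': 18→0 ⇒ 1;  out=∅∪out(1)=∅
  fail(21) 'cbaa': from fail(20)=12 chase 'a': 12→0 ⇒ 12;  out={4}∪out(12)={4}
  fail(5) 'dacce': from fail(4)=18 chase 'e': 18→0 ⇒ 7;  out=∅∪out(7)={1}
  fail(11) 'eecad': from fail(10)=12 chase 'd': 12 ⇒ 13;  out={2}∪out(13)={2,5}
  fail(16) 'adcda': from fail(15)=1 chase 'a': 1 ⇒ 2;  out=∅∪out(2)=∅
  fail(6) 'dacceb': from fail(5)=7 chase 'b': 7→0 ⇒ 0;  out={0}∪out(0)={0}
  fail(17) 'adcdac': from fail(16)=2 chase 'c': 2 ⇒ 3;  out={3}∪out(3)={3}

Run:
pos 0 'e': at 7  → match P1@[0:0]
pos 1 'b': at 0 ·f
pos 2 'a': at 12
pos 3 'd': at 13  → match P5@[2:3]
pos 4 'b': at 0 ·f
pos 5 'd': at 1
pos 6 'b': at 0 ·f
pos 7 'e': at 7  → match P1@[7:7]
pos 8 'c': at 18 ·f
pos 9 'b': at 19
pos 10 'a': at 20
pos 11 'a': at 21  → match P4@[8:11]
pos 12 'c': at 18 ·f
pos 13 'a': at 12 ·f
pos 14 'd': at 13  → match P5@[13:14]
pos 15 'c': at 14
pos 16 'd': at 15
pos 17 'a': at 16
pos 18 'c': at 17  → match P3@[13:18]
pos 19 'c': at 4 ·f
pos 20 'a': at 12 ·f
pos 21 'd': at 13  → match P5@[20:21]
pos 22 'c': at 14
pos 23 'd': at 15
pos 24 'a': at 16
pos 25 'c': at 17  → match P3@[20:25]
pos 26 'c': at 4 ·f
pos 27 'e': at 5  → match P1@[27:27]
pos 28 'e': at 8 ·f  → match P1@[28:28]
pos 29 'c': at 9
pos 30 'a': at 10
pos 31 'd': at 11  → match P2@[27:31],P5@[30:31]
pos 32 'a': at 2 ·f
pos 33 'd': at 13 ·f  → match P5@[32:33]
pos 34 'c': at 14
pos 35 'd': at 15
pos 36 'a': at 16
pos 37 'c': at 17  → match P3@[32:37]
pos 38 'b': at 19 ·f
pos 39 'e': at 7 ·f  → match P1@[39:39]
pos 40 'a': at 12 ·f
pos 41 'c': at 18 ·f
pos 42 'c': at 18 ·f
pos 43 'b': at 19
pos 44 'a': at 20
pos 45 'a': at 21  → match P4@[42:45]
pos 46 'b': at 0 ·f
pos 47 'a': at 12

All matches (sorted): [[0,1],[3,5],[7,1],[11,4],[14,5],[18,3],[21,5],[25,3],[27,1],[28,1],[31,2],[31,5],[33,5],[37,3],[39,1],[45,4]]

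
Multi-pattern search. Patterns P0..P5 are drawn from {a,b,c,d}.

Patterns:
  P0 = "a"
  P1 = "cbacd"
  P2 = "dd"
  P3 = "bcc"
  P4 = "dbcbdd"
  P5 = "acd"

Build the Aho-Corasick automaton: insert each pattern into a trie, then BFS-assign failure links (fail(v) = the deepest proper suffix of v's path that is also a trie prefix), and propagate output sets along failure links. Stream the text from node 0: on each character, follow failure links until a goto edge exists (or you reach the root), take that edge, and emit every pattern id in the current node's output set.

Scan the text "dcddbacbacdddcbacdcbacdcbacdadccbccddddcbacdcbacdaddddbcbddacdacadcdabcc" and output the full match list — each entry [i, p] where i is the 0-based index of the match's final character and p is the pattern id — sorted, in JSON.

Construct AC machine:
Trie nodes:
  n0 'ε': a→1 b→9 c→2 d→7
  n1 'a': c→17  ←P0
  n2 'c': b→3
  n3 'cb': a→4
  n4 'cba': c→5
  n5 'cbac': d→6
  n6 'cbacd': ·  ←P1
  n7 'd': b→12 d→8
  n8 'dd': ·  ←P2
  n9 'b': c→10
  n10 'bc': c→11
  n11 'bcc': ·  ←P3
  n12 'db': c→13
  n13 'dbc': b→14
  n14 'dbcb': d→15
  n15 'dbcbd': d→16
  n16 'dbcbdd': ·  ←P4
  n17 'ac': d→18
  n18 'acd': ·  ←P5

Failure links (BFS by depth):
  n1('a'): parent n0 fail=0; on 'a' 0 → fail=0;  out {0}∪∅={0}
  n2('c'): parent n0 fail=0; on 'c' 0 → fail=0;  out ∅∪∅=∅
  n7('d'): parent n0 fail=0; on 'd' 0 → fail=0;  out ∅∪∅=∅
  n9('b'): parent n0 fail=0; on 'b' 0 → fail=0;  out ∅∪∅=∅
  n3('cb'): parent n2 fail=0; on 'b' 0 → fail=9;  out ∅∪∅=∅
  n8('dd'): parent n7 fail=0; on 'd' 0 → fail=7;  out {2}∪∅={2}
  n10('bc'): parent n9 fail=0; on 'c' 0 → fail=2;  out ∅∪∅=∅
  n12('db'): parent n7 fail=0; on 'b' 0 → fail=9;  out ∅∪∅=∅
  n17('ac'): parent n1 fail=0; on 'c' 0 → fail=2;  out ∅∪∅=∅
  n4('cba'): parent n3 fail=9; on 'a' 9→0 → fail=1;  out ∅∪{0}={0}
  n11('bcc'): parent n10 fail=2; on 'c' 2→0 → fail=2;  out {3}∪∅={3}
  n13('dbc'): parent n12 fail=9; on 'c' 9 → fail=10;  out ∅∪∅=∅
  n18('acd'): parent n17 fail=2; on 'd' 2→0 → fail=7;  out {5}∪∅={5}
  n5('cbac'): parent n4 fail=1; on 'c' 1 → fail=17;  out ∅∪∅=∅
  n14('dbcb'): parent n13 fail=10; on 'b' 10→2 → fail=3;  out ∅∪∅=∅
  n6('cbacd'): parent n5 fail=17; on 'd' 17 → fail=18;  out {1}∪{5}={1,5}
  n15('dbcbd'): parent n14 fail=3; on 'd' 3→9→0 → fail=7;  out ∅∪∅=∅
  n16('dbcbdd'): parent n15 fail=7; on 'd' 7 → fail=8;  out {4}∪{2}={2,4}

Text stream:
i=0 'd': node 0→7
i=1 'c': node 7→2 (fail-walked)
i=2 'd': node 2→7 (fail-walked)
i=3 'd': node 7→8  ** P2@[2:3]
i=4 'b': node 8→12 (fail-walked)
i=5 'a': node 12→1 (fail-walked)  ** P0@[5:5]
i=6 'c': node 1→17
i=7 'b': node 17→3 (fail-walked)
i=8 'a': node 3→4  ** P0@[8:8]
i=9 'c': node 4→5
i=10 'd': node 5→6  ** P1@[6:10],P5@[8:10]
i=11 'd': node 6→8 (fail-walked)  ** P2@[10:11]
i=12 'd': node 8→8 (fail-walked)  ** P2@[11:12]
i=13 'c': node 8→2 (fail-walked)
i=14 'b': node 2→3
i=15 'a': node 3→4  ** P0@[15:15]
i=16 'c': node 4→5
i=17 'd': node 5→6  ** P1@[13:17],P5@[15:17]
i=18 'c': node 6→2 (fail-walked)
i=19 'b': node 2→3
i=20 'a': node 3→4  ** P0@[20:20]
i=21 'c': node 4→5
i=22 'd': node 5→6  ** P1@[18:22],P5@[20:22]
i=23 'c': node 6→2 (fail-walked)
i=24 'b': node 2→3
i=25 'a': node 3→4  ** P0@[25:25]
i=26 'c': node 4→5
i=27 'd': node 5→6  ** P1@[23:27],P5@[25:27]
i=28 'a': node 6→1 (fail-walked)  ** P0@[28:28]
i=29 'd': node 1→7 (fail-walked)
i=30 'c': node 7→2 (fail-walked)
i=31 'c': node 2→2 (fail-walked)
i=32 'b': node 2→3
i=33 'c': node 3→10 (fail-walked)
i=34 'c': node 10→11  ** P3@[32:34]
i=35 'd': node 11→7 (fail-walked)
i=36 'd': node 7→8  ** P2@[35:36]
i=37 'd': node 8→8 (fail-walked)  ** P2@[36:37]
i=38 'd': node 8→8 (fail-walked)  ** P2@[37:38]
i=39 'c': node 8→2 (fail-walked)
i=40 'b': node 2→3
i=41 'a': node 3→4  ** P0@[41:41]
i=42 'c': node 4→5
i=43 'd': node 5→6  ** P1@[39:43],P5@[41:43]
i=44 'c': node 6→2 (fail-walked)
i=45 'b': node 2→3
i=46 'a': node 3→4  ** P0@[46:46]
i=47 'c': node 4→5
i=48 'd': node 5→6  ** P1@[44:48],P5@[46:48]
i=49 'a': node 6→1 (fail-walked)  ** P0@[49:49]
i=50 'd': node 1→7 (fail-walked)
i=51 'd': node 7→8  ** P2@[50:51]
i=52 'd': node 8→8 (fail-walked)  ** P2@[51:52]
i=53 'd': node 8→8 (fail-walked)  ** P2@[52:53]
i=54 'b': node 8→12 (fail-walked)
i=55 'c': node 12→13
i=56 'b': node 13→14
i=57 'd': node 14→15
i=58 'd': node 15→16  ** P2@[57:58],P4@[53:58]
i=59 'a': node 16→1 (fail-walked)  ** P0@[59:59]
i=60 'c': node 1→17
i=61 'd': node 17→18  ** P5@[59:61]
i=62 'a': node 18→1 (fail-walked)  ** P0@[62:62]
i=63 'c': node 1→17
i=64 'a': node 17→1 (fail-walked)  ** P0@[64:64]
i=65 'd': node 1→7 (fail-walked)
i=66 'c': node 7→2 (fail-walked)
i=67 'd': node 2→7 (fail-walked)
i=68 'a': node 7→1 (fail-walked)  ** P0@[68:68]
i=69 'b': node 1→9 (fail-walked)
i=70 'c': node 9→10
i=71 'c': node 10→11  ** P3@[69:71]

Matches: [[3,2],[5,0],[8,0],[10,1],[10,5],[11,2],[12,2],[15,0],[17,1],[17,5],[20,0],[22,1],[22,5],[25,0],[27,1],[27,5],[28,0],[34,3],[36,2],[37,2],[38,2],[41,0],[43,1],[43,5],[46,0],[48,1],[48,5],[49,0],[51,2],[52,2],[53,2],[58,2],[58,4],[59,0],[61,5],[62,0],[64,0],[68,0],[71,3]]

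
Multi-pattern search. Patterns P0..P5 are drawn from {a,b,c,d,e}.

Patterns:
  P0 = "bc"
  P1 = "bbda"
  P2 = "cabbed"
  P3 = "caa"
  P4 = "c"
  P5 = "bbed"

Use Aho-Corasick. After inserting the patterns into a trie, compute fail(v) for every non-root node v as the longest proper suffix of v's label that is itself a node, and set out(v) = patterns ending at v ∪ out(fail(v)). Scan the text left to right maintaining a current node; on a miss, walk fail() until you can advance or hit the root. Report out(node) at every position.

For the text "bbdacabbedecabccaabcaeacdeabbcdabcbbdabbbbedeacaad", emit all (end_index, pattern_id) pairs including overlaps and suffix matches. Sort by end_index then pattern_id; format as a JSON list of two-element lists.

Build:
Trie nodes:
  n0 'ε': b→1 c→6
  n1 'b': b→3 c→2
  n2 'bc': ·  [P0 ends]
  n3 'bb': d→4 e→13
  n4 'bbd': a→5
  n5 'bbda': ·  [P1 ends]
  n6 'c': a→7  [P4 ends]
  n7 'ca': a→12 b→8
  n8 'cab': b→9
  n9 'cabb': e→10
  n10 'cabbe': d→11
  n11 'cabbed': ·  [P2 ends]
  n12 'caa': ·  [P3 ends]
  n13 'bbe': d→14
  n14 'bbed': ·  [P5 ends]

BFS fail/out derivation:
  fail(1) 'b': from fail(0)=0 chase 'b': 0 ⇒ 0;  out=∅∪out(0)=∅
  fail(6) 'c': from fail(0)=0 chase 'c': 0 ⇒ 0;  out={4}∪out(0)={4}
  fail(2) 'bc': from fail(1)=0 chase 'c': 0 ⇒ 6;  out={0}∪out(6)={0,4}
  fail(3) 'bb': from fail(1)=0 chase 'b': 0 ⇒ 1;  out=∅∪out(1)=∅
  fail(7) 'ca': from fail(6)=0 chase 'a': 0 ⇒ 0;  out=∅∪out(0)=∅
  fail(4) 'bbd': from fail(3)=1 chase 'd': 1→0 ⇒ 0;  out=∅∪out(0)=∅
  fail(8) 'cab': from fail(7)=0 chase 'b': 0 ⇒ 1;  out=∅∪out(1)=∅
  fail(12) 'caa': from fail(7)=0 chase 'a': 0 ⇒ 0;  out={3}∪out(0)={3}
  fail(13) 'bbe': from fail(3)=1 chase 'e': 1→0 ⇒ 0;  out=∅∪out(0)=∅
  fail(5) 'bbda': from fail(4)=0 chase 'a': 0 ⇒ 0;  out={1}∪out(0)={1}
  fail(9) 'cabb': from fail(8)=1 chase 'b': 1 ⇒ 3;  out=∅∪out(3)=∅
  fail(14) 'bbed': from fail(13)=0 chase 'd': 0 ⇒ 0;  out={5}∪out(0)={5}
  fail(10) 'cabbe': from fail(9)=3 chase 'e': 3 ⇒ 13;  out=∅∪out(13)=∅
  fail(11) 'cabbed': from fail(10)=13 chase 'd': 13 ⇒ 14;  out={2}∪out(14)={2,5}

Text stream:
i=0 'b': node 0→1
i=1 'b': node 1→3
i=2 'd': node 3→4
i=3 'a': node 4→5  emit P1@[0:3]
i=4 'c': node 5→6 (via fail)  emit P4@[4:4]
i=5 'a': node 6→7
i=6 'b': node 7→8
i=7 'b': node 8→9
i=8 'e': node 9→10
i=9 'd': node 10→11  emit P2@[4:9],P5@[6:9]
i=10 'e': node 11→0 (via fail)
i=11 'c': node 0→6  emit P4@[11:11]
i=12 'a': node 6→7
i=13 'b': node 7→8
i=14 'c': node 8→2 (via fail)  emit P0@[13:14],P4@[14:14]
i=15 'c': node 2→6 (via fail)  emit P4@[15:15]
i=16 'a': node 6→7
i=17 'a': node 7→12  emit P3@[15:17]
i=18 'b': node 12→1 (via fail)
i=19 'c': node 1→2  emit P0@[18:19],P4@[19:19]
i=20 'a': node 2→7 (via fail)
i=21 'e': node 7→0 (via fail)
i=22 'a': node 0→0
i=23 'c': node 0→6  emit P4@[23:23]
i=24 'd': node 6→0 (via fail)
i=25 'e': node 0→0
i=26 'a': node 0→0
i=27 'b': node 0→1
i=28 'b': node 1→3
i=29 'c': node 3→2 (via fail)  emit P0@[28:29],P4@[29:29]
i=30 'd': node 2→0 (via fail)
i=31 'a': node 0→0
i=32 'b': node 0→1
i=33 'c': node 1→2  emit P0@[32:33],P4@[33:33]
i=34 'b': node 2→1 (via fail)
i=35 'b': node 1→3
i=36 'd': node 3→4
i=37 'a': node 4→5  emit P1@[34:37]
i=38 'b': node 5→1 (via fail)
i=39 'b': node 1→3
i=40 'b': node 3→3 (via fail)
i=41 'b': node 3→3 (via fail)
i=42 'e': node 3→13
i=43 'd': node 13→14  emit P5@[40:43]
i=44 'e': node 14→0 (via fail)
i=45 'a': node 0→0
i=46 'c': node 0→6  emit P4@[46:46]
i=47 'a': node 6→7
i=48 'a': node 7→12  emit P3@[46:48]
i=49 'd': node 12→0 (via fail)

All matches (sorted): [[3,1],[4,4],[9,2],[9,5],[11,4],[14,0],[14,4],[15,4],[17,3],[19,0],[19,4],[23,4],[29,0],[29,4],[33,0],[33,4],[37,1],[43,5],[46,4],[48,3]]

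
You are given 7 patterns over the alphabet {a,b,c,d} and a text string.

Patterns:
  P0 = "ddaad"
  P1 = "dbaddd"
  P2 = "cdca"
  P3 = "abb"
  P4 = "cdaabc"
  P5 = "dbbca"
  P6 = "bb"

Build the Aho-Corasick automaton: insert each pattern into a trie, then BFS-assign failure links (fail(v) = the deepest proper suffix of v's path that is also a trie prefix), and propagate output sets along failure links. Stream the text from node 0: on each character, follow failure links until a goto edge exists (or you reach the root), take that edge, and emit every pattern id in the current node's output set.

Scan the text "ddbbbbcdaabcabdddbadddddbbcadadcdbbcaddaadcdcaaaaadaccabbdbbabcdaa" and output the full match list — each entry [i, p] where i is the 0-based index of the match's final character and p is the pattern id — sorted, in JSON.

Build:
Trie (insert patterns):
  n0 'ε': a→15 b→25 c→11 d→1
  n1 'd': b→6 d→2
  n2 'dd': a→3
  n3 'dda': a→4
  n4 'ddaa': d→5
  n5 'ddaad': ·  [P0 ends]
  n6 'db': a→7 b→22
  n7 'dba': d→8
  n8 'dbad': d→9
  n9 'dbadd': d→10
  n10 'dbaddd': ·  [P1 ends]
  n11 'c': d→12
  n12 'cd': a→18 c→13
  n13 'cdc': a→14
  n14 'cdca': ·  [P2 ends]
  n15 'a': b→16
  n16 'ab': b→17
  n17 'abb': ·  [P3 ends]
  n18 'cda': a→19
  n19 'cdaa': b→20
  n20 'cdaab': c→21
  n21 'cdaabc': ·  [P4 ends]
  n22 'dbb': c→23
  n23 'dbbc': a→24
  n24 'dbbca': ·  [P5 ends]
  n25 'b': b→26
  n26 'bb': ·  [P6 ends]

Failure links (BFS by depth):
  fail(1) 'd': from fail(0)=0 chase 'd': 0 ⇒ 0;  out=∅∪out(0)=∅
  fail(11) 'c': from fail(0)=0 chase 'c': 0 ⇒ 0;  out=∅∪out(0)=∅
  fail(15) 'a': from fail(0)=0 chase 'a': 0 ⇒ 0;  out=∅∪out(0)=∅
  fail(25) 'b': from fail(0)=0 chase 'b': 0 ⇒ 0;  out=∅∪out(0)=∅
  fail(2) 'dd': from fail(1)=0 chase 'd': 0 ⇒ 1;  out=∅∪out(1)=∅
  fail(6) 'db': from fail(1)=0 chase 'b': 0 ⇒ 25;  out=∅∪out(25)=∅
  fail(12) 'cd': from fail(11)=0 chase 'd': 0 ⇒ 1;  out=∅∪out(1)=∅
  fail(16) 'ab': from fail(15)=0 chase 'b': 0 ⇒ 25;  out=∅∪out(25)=∅
  fail(26) 'bb': from fail(25)=0 chase 'b': 0 ⇒ 25;  out={6}∪out(25)={6}
  fail(3) 'dda': from fail(2)=1 chase 'a': 1→0 ⇒ 15;  out=∅∪out(15)=∅
  fail(7) 'dba': from fail(6)=25 chase 'a': 25→0 ⇒ 15;  out=∅∪out(15)=∅
  fail(13) 'cdc': from fail(12)=1 chase 'c': 1→0 ⇒ 11;  out=∅∪out(11)=∅
  fail(17) 'abb': from fail(16)=25 chase 'b': 25 ⇒ 26;  out={3}∪out(26)={3,6}
  fail(18) 'cda': from fail(12)=1 chase 'a': 1→0 ⇒ 15;  out=∅∪out(15)=∅
  fail(22) 'dbb': from fail(6)=25 chase 'b': 25 ⇒ 26;  out=∅∪out(26)={6}
  fail(4) 'ddaa': from fail(3)=15 chase 'a': 15→0 ⇒ 15;  out=∅∪out(15)=∅
  fail(8) 'dbad': from fail(7)=15 chase 'd': 15→0 ⇒ 1;  out=∅∪out(1)=∅
  fail(14) 'cdca': from fail(13)=11 chase 'a': 11→0 ⇒ 15;  out={2}∪out(15)={2}
  fail(19) 'cdaa': from fail(18)=15 chase 'a': 15→0 ⇒ 15;  out=∅∪out(15)=∅
  fail(23) 'dbbc': from fail(22)=26 chase 'c': 26→25→0 ⇒ 11;  out=∅∪out(11)=∅
  fail(5) 'ddaad': from fail(4)=15 chase 'd': 15→0 ⇒ 1;  out={0}∪out(1)={0}
  fail(9) 'dbadd': from fail(8)=1 chase 'd': 1 ⇒ 2;  out=∅∪out(2)=∅
  fail(20) 'cdaab': from fail(19)=15 chase 'b': 15 ⇒ 16;  out=∅∪out(16)=∅
  fail(24) 'dbbca': from fail(23)=11 chase 'a': 11→0 ⇒ 15;  out={5}∪out(15)={5}
  fail(10) 'dbaddd': from fail(9)=2 chase 'd': 2→1 ⇒ 2;  out={1}∪out(2)={1}
  fail(21) 'cdaabc': from fail(20)=16 chase 'c': 16→25→0 ⇒ 11;  out={4}∪out(11)={4}

Scan:
i=0 'd': node 0→1
i=1 'd': node 1→2
i=2 'b': node 2→6 (via fail)
i=3 'b': node 6→22  ** P6@[2:3]
i=4 'b': node 22→26 (via fail)  ** P6@[3:4]
i=5 'b': node 26→26 (via fail)  ** P6@[4:5]
i=6 'c': node 26→11 (via fail)
i=7 'd': node 11→12
i=8 'a': node 12→18
i=9 'a': node 18→19
i=10 'b': node 19→20
i=11 'c': node 20→21  ** P4@[6:11]
i=12 'a': node 21→15 (via fail)
i=13 'b': node 15→16
i=14 'd': node 16→1 (via fail)
i=15 'd': node 1→2
i=16 'd': node 2→2 (via fail)
i=17 'b': node 2→6 (via fail)
i=18 'a': node 6→7
i=19 'd': node 7→8
i=20 'd': node 8→9
i=21 'd': node 9→10  ** P1@[16:21]
i=22 'd': node 10→2 (via fail)
i=23 'd': node 2→2 (via fail)
i=24 'b': node 2→6 (via fail)
i=25 'b': node 6→22  ** P6@[24:25]
i=26 'c': node 22→23
i=27 'a': node 23→24  ** P5@[23:27]
i=28 'd': node 24→1 (via fail)
i=29 'a': node 1→15 (via fail)
i=30 'd': node 15→1 (via fail)
i=31 'c': node 1→11 (via fail)
i=32 'd': node 11→12
i=33 'b': node 12→6 (via fail)
i=34 'b': node 6→22  ** P6@[33:34]
i=35 'c': node 22→23
i=36 'a': node 23→24  ** P5@[32:36]
i=37 'd': node 24→1 (via fail)
i=38 'd': node 1→2
i=39 'a': node 2→3
i=40 'a': node 3→4
i=41 'd': node 4→5  ** P0@[37:41]
i=42 'c': node 5→11 (via fail)
i=43 'd': node 11→12
i=44 'c': node 12→13
i=45 'a': node 13→14  ** P2@[42:45]
i=46 'a': node 14→15 (via fail)
i=47 'a': node 15→15 (via fail)
i=48 'a': node 15→15 (via fail)
i=49 'a': node 15→15 (via fail)
i=50 'd': node 15→1 (via fail)
i=51 'a': node 1→15 (via fail)
i=52 'c': node 15→11 (via fail)
i=53 'c': node 11→11 (via fail)
i=54 'a': node 11→15 (via fail)
i=55 'b': node 15→16
i=56 'b': node 16→17  ** P3@[54:56],P6@[55:56]
i=57 'd': node 17→1 (via fail)
i=58 'b': node 1→6
i=59 'b': node 6→22  ** P6@[58:59]
i=60 'a': node 22→15 (via fail)
i=61 'b': node 15→16
i=62 'c': node 16→11 (via fail)
i=63 'd': node 11→12
i=64 'a': node 12→18
i=65 'a': node 18→19

All matches (sorted): [[3,6],[4,6],[5,6],[11,4],[21,1],[25,6],[27,5],[34,6],[36,5],[41,0],[45,2],[56,3],[56,6],[59,6]]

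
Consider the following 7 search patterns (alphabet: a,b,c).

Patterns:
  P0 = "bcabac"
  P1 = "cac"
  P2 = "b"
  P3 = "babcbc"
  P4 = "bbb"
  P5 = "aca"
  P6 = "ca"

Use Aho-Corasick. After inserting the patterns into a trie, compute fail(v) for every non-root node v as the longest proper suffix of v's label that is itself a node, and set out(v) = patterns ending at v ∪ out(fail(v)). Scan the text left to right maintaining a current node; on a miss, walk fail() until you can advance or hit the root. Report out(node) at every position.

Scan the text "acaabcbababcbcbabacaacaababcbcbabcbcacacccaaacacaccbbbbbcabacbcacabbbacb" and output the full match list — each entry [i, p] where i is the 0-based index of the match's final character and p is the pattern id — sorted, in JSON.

Build:
Trie (insert patterns):
  n0 'ε': a→17 b→1 c→7
  n1 'b': a→10 b→15 c→2  ←P2
  n2 'bc': a→3
  n3 'bca': b→4
  n4 'bcab': a→5
  n5 'bcaba': c→6
  n6 'bcabac': ·  ←P0
  n7 'c': a→8
  n8 'ca': c→9  ←P6
  n9 'cac': ·  ←P1
  n10 'ba': b→11
  n11 'bab': c→12
  n12 'babc': b→13
  n13 'babcb': c→14
  n14 'babcbc': ·  ←P3
  n15 'bb': b→16
  n16 'bbb': ·  ←P4
  n17 'a': c→18
  n18 'ac': a→19
  n19 'aca': ·  ←P5

BFS fail/out derivation:
  fail(1) 'b': from fail(0)=0 chase 'b': 0 ⇒ 0;  out={2}∪out(0)={2}
  fail(7) 'c': from fail(0)=0 chase 'c': 0 ⇒ 0;  out=∅∪out(0)=∅
  fail(17) 'a': from fail(0)=0 chase 'a': 0 ⇒ 0;  out=∅∪out(0)=∅
  fail(2) 'bc': from fail(1)=0 chase 'c': 0 ⇒ 7;  out=∅∪out(7)=∅
  fail(8) 'ca': from fail(7)=0 chase 'a': 0 ⇒ 17;  out={6}∪out(17)={6}
  fail(10) 'ba': from fail(1)=0 chase 'a': 0 ⇒ 17;  out=∅∪out(17)=∅
  fail(15) 'bb': from fail(1)=0 chase 'b': 0 ⇒ 1;  out=∅∪out(1)={2}
  fail(18) 'ac': from fail(17)=0 chase 'c': 0 ⇒ 7;  out=∅∪out(7)=∅
  fail(3) 'bca': from fail(2)=7 chase 'a': 7 ⇒ 8;  out=∅∪out(8)={6}
  fail(9) 'cac': from fail(8)=17 chase 'c': 17 ⇒ 18;  out={1}∪out(18)={1}
  fail(11) 'bab': from fail(10)=17 chase 'b': 17→0 ⇒ 1;  out=∅∪out(1)={2}
  fail(16) 'bbb': from fail(15)=1 chase 'b': 1 ⇒ 15;  out={4}∪out(15)={2,4}
  fail(19) 'aca': from fail(18)=7 chase 'a': 7 ⇒ 8;  out={5}∪out(8)={5,6}
  fail(4) 'bcab': from fail(3)=8 chase 'b': 8→17→0 ⇒ 1;  out=∅∪out(1)={2}
  fail(12) 'babc': from fail(11)=1 chase 'c': 1 ⇒ 2;  out=∅∪out(2)=∅
  fail(5) 'bcaba': from fail(4)=1 chase 'a': 1 ⇒ 10;  out=∅∪out(10)=∅
  fail(13) 'babcb': from fail(12)=2 chase 'b': 2→7→0 ⇒ 1;  out=∅∪out(1)={2}
  fail(6) 'bcabac': from fail(5)=10 chase 'c': 10→17 ⇒ 18;  out={0}∪out(18)={0}
  fail(14) 'babcbc': from fail(13)=1 chase 'c': 1 ⇒ 2;  out={3}∪out(2)={3}

Scan:
[0] read 'a'  n0⇒n17
[1] read 'c'  n17⇒n18
[2] read 'a'  n18⇒n19  → match P5@[0:2],P6@[1:2]
[3] read 'a'  n19⇒n17 (fail-walked)
[4] read 'b'  n17⇒n1 (fail-walked)  → match P2@[4:4]
[5] read 'c'  n1⇒n2
[6] read 'b'  n2⇒n1 (fail-walked)  → match P2@[6:6]
[7] read 'a'  n1⇒n10
[8] read 'b'  n10⇒n11  → match P2@[8:8]
[9] read 'a'  n11⇒n10 (fail-walked)
[10] read 'b'  n10⇒n11  → match P2@[10:10]
[11] read 'c'  n11⇒n12
[12] read 'b'  n12⇒n13  → match P2@[12:12]
[13] read 'c'  n13⇒n14  → match P3@[8:13]
[14] read 'b'  n14⇒n1 (fail-walked)  → match P2@[14:14]
[15] read 'a'  n1⇒n10
[16] read 'b'  n10⇒n11  → match P2@[16:16]
[17] read 'a'  n11⇒n10 (fail-walked)
[18] read 'c'  n10⇒n18 (fail-walked)
[19] read 'a'  n18⇒n19  → match P5@[17:19],P6@[18:19]
[20] read 'a'  n19⇒n17 (fail-walked)
[21] read 'c'  n17⇒n18
[22] read 'a'  n18⇒n19  → match P5@[20:22],P6@[21:22]
[23] read 'a'  n19⇒n17 (fail-walked)
[24] read 'b'  n17⇒n1 (fail-walked)  → match P2@[24:24]
[25] read 'a'  n1⇒n10
[26] read 'b'  n10⇒n11  → match P2@[26:26]
[27] read 'c'  n11⇒n12
[28] read 'b'  n12⇒n13  → match P2@[28:28]
[29] read 'c'  n13⇒n14  → match P3@[24:29]
[30] read 'b'  n14⇒n1 (fail-walked)  → match P2@[30:30]
[31] read 'a'  n1⇒n10
[32] read 'b'  n10⇒n11  → match P2@[32:32]
[33] read 'c'  n11⇒n12
[34] read 'b'  n12⇒n13  → match P2@[34:34]
[35] read 'c'  n13⇒n14  → match P3@[30:35]
[36] read 'a'  n14⇒n3 (fail-walked)  → match P6@[35:36]
[37] read 'c'  n3⇒n9 (fail-walked)  → match P1@[35:37]
[38] read 'a'  n9⇒n19 (fail-walked)  → match P5@[36:38],P6@[37:38]
[39] read 'c'  n19⇒n9 (fail-walked)  → match P1@[37:39]
[40] read 'c'  n9⇒n7 (fail-walked)
[41] read 'c'  n7⇒n7 (fail-walked)
[42] read 'a'  n7⇒n8  → match P6@[41:42]
[43] read 'a'  n8⇒n17 (fail-walked)
[44] read 'a'  n17⇒n17 (fail-walked)
[45] read 'c'  n17⇒n18
[46] read 'a'  n18⇒n19  → match P5@[44:46],P6@[45:46]
[47] read 'c'  n19⇒n9 (fail-walked)  → match P1@[45:47]
[48] read 'a'  n9⇒n19 (fail-walked)  → match P5@[46:48],P6@[47:48]
[49] read 'c'  n19⇒n9 (fail-walked)  → match P1@[47:49]
[50] read 'c'  n9⇒n7 (fail-walked)
[51] read 'b'  n7⇒n1 (fail-walked)  → match P2@[51:51]
[52] read 'b'  n1⇒n15  → match P2@[52:52]
[53] read 'b'  n15⇒n16  → match P2@[53:53],P4@[51:53]
[54] read 'b'  n16⇒n16 (fail-walked)  → match P2@[54:54],P4@[52:54]
[55] read 'b'  n16⇒n16 (fail-walked)  → match P2@[55:55],P4@[53:55]
[56] read 'c'  n16⇒n2 (fail-walked)
[57] read 'a'  n2⇒n3  → match P6@[56:57]
[58] read 'b'  n3⇒n4  → match P2@[58:58]
[59] read 'a'  n4⇒n5
[60] read 'c'  n5⇒n6  → match P0@[55:60]
[61] read 'b'  n6⇒n1 (fail-walked)  → match P2@[61:61]
[62] read 'c'  n1⇒n2
[63] read 'a'  n2⇒n3  → match P6@[62:63]
[64] read 'c'  n3⇒n9 (fail-walked)  → match P1@[62:64]
[65] read 'a'  n9⇒n19 (fail-walked)  → match P5@[63:65],P6@[64:65]
[66] read 'b'  n19⇒n1 (fail-walked)  → match P2@[66:66]
[67] read 'b'  n1⇒n15  → match P2@[67:67]
[68] read 'b'  n15⇒n16  → match P2@[68:68],P4@[66:68]
[69] read 'a'  n16⇒n10 (fail-walked)
[70] read 'c'  n10⇒n18 (fail-walked)
[71] read 'b'  n18⇒n1 (fail-walked)  → match P2@[71:71]

All matches (sorted): [[2,5],[2,6],[4,2],[6,2],[8,2],[10,2],[12,2],[13,3],[14,2],[16,2],[19,5],[19,6],[22,5],[22,6],[24,2],[26,2],[28,2],[29,3],[30,2],[32,2],[34,2],[35,3],[36,6],[37,1],[38,5],[38,6],[39,1],[42,6],[46,5],[46,6],[47,1],[48,5],[48,6],[49,1],[51,2],[52,2],[53,2],[53,4],[54,2],[54,4],[55,2],[55,4],[57,6],[58,2],[60,0],[61,2],[63,6],[64,1],[65,5],[65,6],[66,2],[67,2],[68,2],[68,4],[71,2]]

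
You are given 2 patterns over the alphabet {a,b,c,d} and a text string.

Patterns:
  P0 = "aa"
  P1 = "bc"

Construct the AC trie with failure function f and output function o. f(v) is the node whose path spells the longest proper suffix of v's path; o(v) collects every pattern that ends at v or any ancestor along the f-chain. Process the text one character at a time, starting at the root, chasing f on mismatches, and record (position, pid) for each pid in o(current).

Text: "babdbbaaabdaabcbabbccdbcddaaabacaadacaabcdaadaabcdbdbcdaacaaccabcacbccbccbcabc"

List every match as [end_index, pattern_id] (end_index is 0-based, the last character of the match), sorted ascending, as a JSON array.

Build:
Trie nodes:
  0='ε' goto a→1 b→3
  1='a' goto a→2
  2='aa' goto ·  [P0 ends]
  3='b' goto c→4
  4='bc' goto ·  [P1 ends]

Failure links (BFS by depth):
  fail(1) 'a': from fail(0)=0 chase 'a': 0 ⇒ 0;  out=∅∪out(0)=∅
  fail(3) 'b': from fail(0)=0 chase 'b': 0 ⇒ 0;  out=∅∪out(0)=∅
  fail(2) 'aa': from fail(1)=0 chase 'a': 0 ⇒ 1;  out={0}∪out(1)={0}
  fail(4) 'bc': from fail(3)=0 chase 'c': 0 ⇒ 0;  out={1}∪out(0)={1}

Text stream:
[0] read 'b'  n0⇒n3
[1] read 'a'  n3⇒n1 ·f
[2] read 'b'  n1⇒n3 ·f
[3] read 'd'  n3⇒n0 ·f
[4] read 'b'  n0⇒n3
[5] read 'b'  n3⇒n3 ·f
[6] read 'a'  n3⇒n1 ·f
[7] read 'a'  n1⇒n2  ** P0@[6:7]
[8] read 'a'  n2⇒n2 ·f  ** P0@[7:8]
[9] read 'b'  n2⇒n3 ·f
[10] read 'd'  n3⇒n0 ·f
[11] read 'a'  n0⇒n1
[12] read 'a'  n1⇒n2  ** P0@[11:12]
[13] read 'b'  n2⇒n3 ·f
[14] read 'c'  n3⇒n4  ** P1@[13:14]
[15] read 'b'  n4⇒n3 ·f
[16] read 'a'  n3⇒n1 ·f
[17] read 'b'  n1⇒n3 ·f
[18] read 'b'  n3⇒n3 ·f
[19] read 'c'  n3⇒n4  ** P1@[18:19]
[20] read 'c'  n4⇒n0 ·f
[21] read 'd'  n0⇒n0
[22] read 'b'  n0⇒n3
[23] read 'c'  n3⇒n4  ** P1@[22:23]
[24] read 'd'  n4⇒n0 ·f
[25] read 'd'  n0⇒n0
[26] read 'a'  n0⇒n1
[27] read 'a'  n1⇒n2  ** P0@[26:27]
[28] read 'a'  n2⇒n2 ·f  ** P0@[27:28]
[29] read 'b'  n2⇒n3 ·f
[30] read 'a'  n3⇒n1 ·f
[31] read 'c'  n1⇒n0 ·f
[32] read 'a'  n0⇒n1
[33] read 'a'  n1⇒n2  ** P0@[32:33]
[34] read 'd'  n2⇒n0 ·f
[35] read 'a'  n0⇒n1
[36] read 'c'  n1⇒n0 ·f
[37] read 'a'  n0⇒n1
[38] read 'a'  n1⇒n2  ** P0@[37:38]
[39] read 'b'  n2⇒n3 ·f
[40] read 'c'  n3⇒n4  ** P1@[39:40]
[41] read 'd'  n4⇒n0 ·f
[42] read 'a'  n0⇒n1
[43] read 'a'  n1⇒n2  ** P0@[42:43]
[44] read 'd'  n2⇒n0 ·f
[45] read 'a'  n0⇒n1
[46] read 'a'  n1⇒n2  ** P0@[45:46]
[47] read 'b'  n2⇒n3 ·f
[48] read 'c'  n3⇒n4  ** P1@[47:48]
[49] read 'd'  n4⇒n0 ·f
[50] read 'b'  n0⇒n3
[51] read 'd'  n3⇒n0 ·f
[52] read 'b'  n0⇒n3
[53] read 'c'  n3⇒n4  ** P1@[52:53]
[54] read 'd'  n4⇒n0 ·f
[55] read 'a'  n0⇒n1
[56] read 'a'  n1⇒n2  ** P0@[55:56]
[57] read 'c'  n2⇒n0 ·f
[58] read 'a'  n0⇒n1
[59] read 'a'  n1⇒n2  ** P0@[58:59]
[60] read 'c'  n2⇒n0 ·f
[61] read 'c'  n0⇒n0
[62] read 'a'  n0⇒n1
[63] read 'b'  n1⇒n3 ·f
[64] read 'c'  n3⇒n4  ** P1@[63:64]
[65] read 'a'  n4⇒n1 ·f
[66] read 'c'  n1⇒n0 ·f
[67] read 'b'  n0⇒n3
[68] read 'c'  n3⇒n4  ** P1@[67:68]
[69] read 'c'  n4⇒n0 ·f
[70] read 'b'  n0⇒n3
[71] read 'c'  n3⇒n4  ** P1@[70:71]
[72] read 'c'  n4⇒n0 ·f
[73] read 'b'  n0⇒n3
[74] read 'c'  n3⇒n4  ** P1@[73:74]
[75] read 'a'  n4⇒n1 ·f
[76] read 'b'  n1⇒n3 ·f
[77] read 'c'  n3⇒n4  ** P1@[76:77]

All matches (sorted): [[7,0],[8,0],[12,0],[14,1],[19,1],[23,1],[27,0],[28,0],[33,0],[38,0],[40,1],[43,0],[46,0],[48,1],[53,1],[56,0],[59,0],[64,1],[68,1],[71,1],[74,1],[77,1]]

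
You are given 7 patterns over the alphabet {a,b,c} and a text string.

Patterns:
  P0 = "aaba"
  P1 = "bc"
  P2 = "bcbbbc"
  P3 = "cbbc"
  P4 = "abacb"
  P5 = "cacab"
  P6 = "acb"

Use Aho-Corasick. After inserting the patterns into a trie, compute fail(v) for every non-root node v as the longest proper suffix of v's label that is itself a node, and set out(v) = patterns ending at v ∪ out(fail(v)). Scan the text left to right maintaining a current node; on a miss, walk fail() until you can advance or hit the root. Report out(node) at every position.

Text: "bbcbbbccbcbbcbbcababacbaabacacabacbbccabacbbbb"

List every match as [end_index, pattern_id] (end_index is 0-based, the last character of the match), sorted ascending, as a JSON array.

Construct AC machine:
Trie (insert patterns):
  0='ε' goto a→1 b→5 c→11
  1='a' goto a→2 b→15 c→23
  2='aa' goto b→3
  3='aab' goto a→4
  4='aaba' goto ·  [P0 ends]
  5='b' goto c→6
  6='bc' goto b→7  [P1 ends]
  7='bcb' goto b→8
  8='bcbb' goto b→9
  9='bcbbb' goto c→10
  10='bcbbbc' goto ·  [P2 ends]
  11='c' goto a→19 b→12
  12='cb' goto b→13
  13='cbb' goto c→14
  14='cbbc' goto ·  [P3 ends]
  15='ab' goto a→16
  16='aba' goto c→17
  17='abac' goto b→18
  18='abacb' goto ·  [P4 ends]
  19='ca' goto c→20
  20='cac' goto a→21
  21='caca' goto b→22
  22='cacab' goto ·  [P5 ends]
  23='ac' goto b→24
  24='acb' goto ·  [P6 ends]

Failure links (BFS by depth):
  n1('a'): parent n0 fail=0; on 'a' 0 → fail=0;  out ∅∪∅=∅
  n5('b'): parent n0 fail=0; on 'b' 0 → fail=0;  out ∅∪∅=∅
  n11('c'): parent n0 fail=0; on 'c' 0 → fail=0;  out ∅∪∅=∅
  n2('aa'): parent n1 fail=0; on 'a' 0 → fail=1;  out ∅∪∅=∅
  n6('bc'): parent n5 fail=0; on 'c' 0 → fail=11;  out {1}∪∅={1}
  n12('cb'): parent n11 fail=0; on 'b' 0 → fail=5;  out ∅∪∅=∅
  n15('ab'): parent n1 fail=0; on 'b' 0 → fail=5;  out ∅∪∅=∅
  n19('ca'): parent n11 fail=0; on 'a' 0 → fail=1;  out ∅∪∅=∅
  n23('ac'): parent n1 fail=0; on 'c' 0 → fail=11;  out ∅∪∅=∅
  n3('aab'): parent n2 fail=1; on 'b' 1 → fail=15;  out ∅∪∅=∅
  n7('bcb'): parent n6 fail=11; on 'b' 11 → fail=12;  out ∅∪∅=∅
  n13('cbb'): parent n12 fail=5; on 'b' 5→0 → fail=5;  out ∅∪∅=∅
  n16('aba'): parent n15 fail=5; on 'a' 5→0 → fail=1;  out ∅∪∅=∅
  n20('cac'): parent n19 fail=1; on 'c' 1 → fail=23;  out ∅∪∅=∅
  n24('acb'): parent n23 fail=11; on 'b' 11 → fail=12;  out {6}∪∅={6}
  n4('aaba'): parent n3 fail=15; on 'a' 15 → fail=16;  out {0}∪∅={0}
  n8('bcbb'): parent n7 fail=12; on 'b' 12 → fail=13;  out ∅∪∅=∅
  n14('cbbc'): parent n13 fail=5; on 'c' 5 → fail=6;  out {3}∪{1}={1,3}
  n17('abac'): parent n16 fail=1; on 'c' 1 → fail=23;  out ∅∪∅=∅
  n21('caca'): parent n20 fail=23; on 'a' 23→11 → fail=19;  out ∅∪∅=∅
  n9('bcbbb'): parent n8 fail=13; on 'b' 13→5→0 → fail=5;  out ∅∪∅=∅
  n18('abacb'): parent n17 fail=23; on 'b' 23 → fail=24;  out {4}∪{6}={4,6}
  n22('cacab'): parent n21 fail=19; on 'b' 19→1 → fail=15;  out {5}∪∅={5}
  n10('bcbbbc'): parent n9 fail=5; on 'c' 5 → fail=6;  out {2}∪{1}={1,2}

Text stream:
[0] read 'b'  n0⇒n5
[1] read 'b'  n5⇒n5 (via fail)
[2] read 'c'  n5⇒n6  → match P1@[1:2]
[3] read 'b'  n6⇒n7
[4] read 'b'  n7⇒n8
[5] read 'b'  n8⇒n9
[6] read 'c'  n9⇒n10  → match P1@[5:6],P2@[1:6]
[7] read 'c'  n10⇒n11 (via fail)
[8] read 'b'  n11⇒n12
[9] read 'c'  n12⇒n6 (via fail)  → match P1@[8:9]
[10] read 'b'  n6⇒n7
[11] read 'b'  n7⇒n8
[12] read 'c'  n8⇒n14 (via fail)  → match P1@[11:12],P3@[9:12]
[13] read 'b'  n14⇒n7 (via fail)
[14] read 'b'  n7⇒n8
[15] read 'c'  n8⇒n14 (via fail)  → match P1@[14:15],P3@[12:15]
[16] read 'a'  n14⇒n19 (via fail)
[17] read 'b'  n19⇒n15 (via fail)
[18] read 'a'  n15⇒n16
[19] read 'b'  n16⇒n15 (via fail)
[20] read 'a'  n15⇒n16
[21] read 'c'  n16⇒n17
[22] read 'b'  n17⇒n18  → match P4@[18:22],P6@[20:22]
[23] read 'a'  n18⇒n1 (via fail)
[24] read 'a'  n1⇒n2
[25] read 'b'  n2⇒n3
[26] read 'a'  n3⇒n4  → match P0@[23:26]
[27] read 'c'  n4⇒n17 (via fail)
[28] read 'a'  n17⇒n19 (via fail)
[29] read 'c'  n19⇒n20
[30] read 'a'  n20⇒n21
[31] read 'b'  n21⇒n22  → match P5@[27:31]
[32] read 'a'  n22⇒n16 (via fail)
[33] read 'c'  n16⇒n17
[34] read 'b'  n17⇒n18  → match P4@[30:34],P6@[32:34]
[35] read 'b'  n18⇒n13 (via fail)
[36] read 'c'  n13⇒n14  → match P1@[35:36],P3@[33:36]
[37] read 'c'  n14⇒n11 (via fail)
[38] read 'a'  n11⇒n19
[39] read 'b'  n19⇒n15 (via fail)
[40] read 'a'  n15⇒n16
[41] read 'c'  n16⇒n17
[42] read 'b'  n17⇒n18  → match P4@[38:42],P6@[40:42]
[43] read 'b'  n18⇒n13 (via fail)
[44] read 'b'  n13⇒n5 (via fail)
[45] read 'b'  n5⇒n5 (via fail)

Matches: [[2,1],[6,1],[6,2],[9,1],[12,1],[12,3],[15,1],[15,3],[22,4],[22,6],[26,0],[31,5],[34,4],[34,6],[36,1],[36,3],[42,4],[42,6]]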